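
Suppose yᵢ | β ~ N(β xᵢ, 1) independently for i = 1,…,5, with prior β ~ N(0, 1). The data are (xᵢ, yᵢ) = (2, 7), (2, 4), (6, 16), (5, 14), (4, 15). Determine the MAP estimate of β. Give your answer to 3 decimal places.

β̂_MAP = 2.884

log p(β | y) = −Σ(yᵢ − βxᵢ)²/(2·1) − β²/(2·1) + const.
Setting the derivative to zero: Σxᵢ(yᵢ − βxᵢ)/1 − β/1 = 0, so β = Σxᵢyᵢ / (Σxᵢ² + σ²/τ²).
Σxᵢyᵢ = 2·7 + 2·4 + 6·16 + 5·14 + 4·15 = 248; Σxᵢ² = 85; σ²/τ² = 1.
β̂_MAP = 248 / (85 + 1) = 248/86 ≈ 2.884.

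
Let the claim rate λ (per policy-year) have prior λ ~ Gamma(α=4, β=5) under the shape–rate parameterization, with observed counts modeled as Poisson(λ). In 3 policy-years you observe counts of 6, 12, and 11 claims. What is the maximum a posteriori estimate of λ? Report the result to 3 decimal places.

Σxᵢ = 6+12+11 = 29, with n = 3.
Posterior ∝ λ^3e^(−5λ) · λ^29e^(−3λ) = λ^32e^(−8λ), i.e. Gamma(shape=33, rate=8).
The mode of a Gamma(a, b) with a ≥ 1 (shape–rate) is (a−1)/b = 32/8 ≈ 4.000.

λ̂_MAP = 4.000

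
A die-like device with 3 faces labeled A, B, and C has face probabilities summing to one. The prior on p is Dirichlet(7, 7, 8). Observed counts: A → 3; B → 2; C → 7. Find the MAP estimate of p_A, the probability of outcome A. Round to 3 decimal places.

MAP estimate of p_A = 0.290

The posterior is Dirichlet(αᵢ + nᵢ) = Dirichlet(10, 9, 15).
For a Dirichlet(a₁,…,a_K) with all aᵢ > 1, the mode has j-th component (aⱼ − 1)/(Σaᵢ − K).
Here Σaᵢ = 34 and K = 3, so p_A = (10 − 1)/(34 − 3) = 9/31 ≈ 0.290.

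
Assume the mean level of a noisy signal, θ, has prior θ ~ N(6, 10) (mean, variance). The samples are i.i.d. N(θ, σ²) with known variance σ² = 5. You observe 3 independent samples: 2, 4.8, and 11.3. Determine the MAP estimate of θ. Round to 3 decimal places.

θ̂_MAP = 6.029

n = 3; x̄ = (2 + 4.8 + 11.3)/3 = 18.1/3 = 181/30 ≈ 6.0333.
For a Normal prior and Normal likelihood with known variance, the posterior is Normal; its mode equals its mean, the precision-weighted average.
Prior precision 1/σ₀² = 1/10 = 0.1; data precision n/σ² = 3/5 = 0.6.
θ̂ = (0.1·6 + 0.6·(181/30)) / (0.1 + 0.6) = 4.22/0.7 = 211/35 ≈ 6.029.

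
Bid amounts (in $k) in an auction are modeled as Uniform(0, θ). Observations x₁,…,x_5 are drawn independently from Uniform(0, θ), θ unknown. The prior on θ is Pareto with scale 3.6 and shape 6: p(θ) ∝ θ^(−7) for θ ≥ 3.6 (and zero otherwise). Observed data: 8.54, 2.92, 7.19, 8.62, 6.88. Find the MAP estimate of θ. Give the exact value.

The Uniform(0, θ) likelihood is θ^(−n) for θ ≥ max(xᵢ), zero otherwise. Here max(xᵢ) = 8.62.
Posterior ∝ θ^(−7) · θ^(−5) = θ^(−12) on θ ≥ max(3.6, 8.62) = 8.62.
This density is strictly decreasing in θ, so the posterior mode lies at the lower boundary of the support.

θ̂_MAP = 8.62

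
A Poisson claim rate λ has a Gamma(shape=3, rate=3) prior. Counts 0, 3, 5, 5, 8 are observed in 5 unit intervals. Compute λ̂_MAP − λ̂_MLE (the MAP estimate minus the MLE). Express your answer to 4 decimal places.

Σxᵢ = 21. Posterior is Gamma(24, 8); MAP = (24−1)/8 = 23/8 ≈ 2.87500.
MLE = x̄ = 21/5 ≈ 4.20000.
Difference = 23/8 − 21/5 = -53/40 ≈ -1.3250.

MAP − MLE = -1.3250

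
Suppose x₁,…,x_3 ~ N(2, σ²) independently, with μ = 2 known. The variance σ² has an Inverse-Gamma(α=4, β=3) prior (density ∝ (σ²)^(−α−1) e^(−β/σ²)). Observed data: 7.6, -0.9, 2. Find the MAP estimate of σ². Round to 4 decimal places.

Sum of squared deviations about the known mean: SS = (7.6−2)² + (-0.9−2)² + (2−2)² = 39.77.
The Normal likelihood contributes (σ²)^(−n/2) exp(−SS/(2σ²)), so the posterior is Inverse-Gamma(α + n/2, β + SS/2) = Inverse-Gamma(5.5, 22.885).
The mode of Inverse-Gamma(a, b) is b/(a+1) = 22.885/6.5 ≈ 3.5208.

σ̂²_MAP = 3.5208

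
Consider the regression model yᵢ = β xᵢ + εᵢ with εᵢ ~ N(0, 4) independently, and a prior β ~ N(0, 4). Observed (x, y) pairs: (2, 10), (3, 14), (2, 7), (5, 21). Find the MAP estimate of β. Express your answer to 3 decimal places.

β̂_MAP = 4.209

log p(β | y) = −Σ(yᵢ − βxᵢ)²/(2·4) − β²/(2·4) + const.
Setting the derivative to zero: Σxᵢ(yᵢ − βxᵢ)/4 − β/4 = 0, so β = Σxᵢyᵢ / (Σxᵢ² + σ²/τ²).
Σxᵢyᵢ = 2·10 + 3·14 + 2·7 + 5·21 = 181; Σxᵢ² = 42; σ²/τ² = 1.
β̂_MAP = 181 / (42 + 1) = 181/43 ≈ 4.209.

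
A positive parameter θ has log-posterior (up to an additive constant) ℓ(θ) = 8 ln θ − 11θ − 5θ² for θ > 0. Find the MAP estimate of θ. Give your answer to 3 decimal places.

ℓ'(θ) = 8/θ − 11 − 10θ. Setting this to zero and multiplying by θ: 10θ² + 11θ − 8 = 0.
θ = (−11 + √(11² + 4·10·8)) / (2·10) = (−11 + √441) / 20 = (−11 + 21)/20 = 1/2.
ℓ''(θ) = −8/θ² − 10 < 0, confirming a maximum.

θ̂_MAP = 0.500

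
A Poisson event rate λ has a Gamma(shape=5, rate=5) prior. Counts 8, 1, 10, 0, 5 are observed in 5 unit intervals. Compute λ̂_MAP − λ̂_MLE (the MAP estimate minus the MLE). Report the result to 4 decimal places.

Σxᵢ = 24. Posterior is Gamma(29, 10); MAP = (29−1)/10 = 28/10 ≈ 2.80000.
MLE = x̄ = 24/5 ≈ 4.80000.
Difference = 28/10 − 24/5 = -2 ≈ -2.0000.

MAP − MLE = -2.0000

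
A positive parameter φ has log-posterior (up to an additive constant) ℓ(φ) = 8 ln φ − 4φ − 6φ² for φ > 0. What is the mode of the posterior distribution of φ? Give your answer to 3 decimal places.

ℓ'(φ) = 8/φ − 4 − 12φ. Setting this to zero and multiplying by φ: 12φ² + 4φ − 8 = 0.
φ = (−4 + √(4² + 4·12·8)) / (2·12) = (−4 + √400) / 24 = (−4 + 20)/24 = 2/3.
ℓ''(φ) = −8/φ² − 12 < 0, confirming a maximum.

φ̂_MAP = 0.667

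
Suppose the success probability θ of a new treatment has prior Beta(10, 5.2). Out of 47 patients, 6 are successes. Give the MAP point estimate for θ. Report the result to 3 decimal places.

θ̂_MAP = 0.249

Prior: Beta(10, 5.2).
Data: 6 successes in 47 trials. The binomial likelihood contributes θ^6(1−θ)^41, so the posterior is Beta(10+6, 5.2+41) = Beta(16, 46.2).
For Beta(a, b) with a, b > 1 the mode is (a−1)/(a+b−2) = 15/60.2 ≈ 0.249.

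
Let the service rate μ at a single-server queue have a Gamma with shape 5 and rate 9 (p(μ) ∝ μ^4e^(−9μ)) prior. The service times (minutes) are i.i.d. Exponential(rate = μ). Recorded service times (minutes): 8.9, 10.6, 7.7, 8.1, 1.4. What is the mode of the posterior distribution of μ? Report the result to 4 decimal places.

μ̂_MAP = 0.1969

The Exponential(rate=μ) likelihood is ∝ μ^n e^(−μΣtᵢ). Here n = 5 and Σtᵢ = 8.9 + 10.6 + 7.7 + 8.1 + 1.4 = 36.7.
Posterior ∝ μ^4e^(−9μ) · μ^5e^(−36.7μ) = μ^9e^(−45.7μ), i.e. Gamma(10, 45.7).
Mode = (a−1)/b = 9/45.7 ≈ 0.1969.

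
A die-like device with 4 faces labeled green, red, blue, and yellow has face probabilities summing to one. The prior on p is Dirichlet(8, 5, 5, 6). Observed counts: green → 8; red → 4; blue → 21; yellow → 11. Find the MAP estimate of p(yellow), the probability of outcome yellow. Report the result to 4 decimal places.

MAP estimate of p(yellow) = 0.2500

The posterior is Dirichlet(αᵢ + nᵢ) = Dirichlet(16, 9, 26, 17).
For a Dirichlet(a₁,…,a_K) with all aᵢ > 1, the mode has j-th component (aⱼ − 1)/(Σaᵢ − K).
Here Σaᵢ = 68 and K = 4, so p(yellow) = (17 − 1)/(68 − 4) = 16/64 ≈ 0.2500.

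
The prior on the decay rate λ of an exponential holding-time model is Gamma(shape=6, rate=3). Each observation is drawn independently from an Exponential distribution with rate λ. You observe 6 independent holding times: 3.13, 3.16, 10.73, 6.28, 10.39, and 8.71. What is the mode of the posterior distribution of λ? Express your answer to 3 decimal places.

The Exponential(rate=λ) likelihood is ∝ λ^n e^(−λΣtᵢ). Here n = 6 and Σtᵢ = 3.13 + 3.16 + 10.73 + 6.28 + 10.39 + 8.71 = 42.40.
Posterior ∝ λ^5e^(−3λ) · λ^6e^(−42.40λ) = λ^11e^(−45.40λ), i.e. Gamma(12, 45.40).
Mode = (a−1)/b = 11/45.40 ≈ 0.242.

λ̂_MAP = 0.242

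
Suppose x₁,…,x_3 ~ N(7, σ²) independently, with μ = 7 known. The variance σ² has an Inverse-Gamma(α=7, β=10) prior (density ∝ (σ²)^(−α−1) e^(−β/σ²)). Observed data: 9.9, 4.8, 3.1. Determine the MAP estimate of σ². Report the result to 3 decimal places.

Sum of squared deviations about the known mean: SS = (9.9−7)² + (4.8−7)² + (3.1−7)² = 28.46.
The Normal likelihood contributes (σ²)^(−n/2) exp(−SS/(2σ²)), so the posterior is Inverse-Gamma(α + n/2, β + SS/2) = Inverse-Gamma(8.5, 24.23).
The mode of Inverse-Gamma(a, b) is b/(a+1) = 24.23/9.5 ≈ 2.551.

σ̂²_MAP = 2.551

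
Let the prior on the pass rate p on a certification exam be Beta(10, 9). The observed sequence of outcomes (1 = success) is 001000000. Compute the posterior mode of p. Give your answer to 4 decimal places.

Prior: Beta(10, 9).
Data: 1 success in 9 trials (from the sequence). The binomial likelihood contributes p(1−p)^8, so the posterior is Beta(10+1, 9+8) = Beta(11, 17).
For Beta(a, b) with a, b > 1 the mode is (a−1)/(a+b−2) = 10/26 ≈ 0.3846.

p̂_MAP = 0.3846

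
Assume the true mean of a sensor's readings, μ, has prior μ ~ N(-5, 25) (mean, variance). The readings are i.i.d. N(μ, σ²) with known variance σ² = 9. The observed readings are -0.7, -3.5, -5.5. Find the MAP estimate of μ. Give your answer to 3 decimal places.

μ̂_MAP = -3.423

n = 3; x̄ = ((-0.7) + (-3.5) + (-5.5))/3 = -9.7/3 = -97/30 ≈ -3.2333.
For a Normal prior and Normal likelihood with known variance, the posterior is Normal; its mode equals its mean, the precision-weighted average.
Prior precision 1/σ₀² = 1/25 = 0.04; data precision n/σ² = 3/9 = 1/3.
μ̂ = (0.04·(-5) + (1/3)·(-97/30)) / (0.04 + 1/3) = (-23/18)/(28/75) = -575/168 ≈ -3.423.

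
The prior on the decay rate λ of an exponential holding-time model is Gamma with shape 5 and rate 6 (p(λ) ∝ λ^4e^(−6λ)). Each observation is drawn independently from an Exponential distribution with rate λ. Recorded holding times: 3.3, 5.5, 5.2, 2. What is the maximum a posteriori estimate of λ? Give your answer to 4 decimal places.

The Exponential(rate=λ) likelihood is ∝ λ^n e^(−λΣtᵢ). Here n = 4 and Σtᵢ = 3.3 + 5.5 + 5.2 + 2 = 16.
Posterior ∝ λ^4e^(−6λ) · λ^4e^(−16λ) = λ^8e^(−22λ), i.e. Gamma(9, 22).
Mode = (a−1)/b = 8/22 ≈ 0.3636.

λ̂_MAP = 0.3636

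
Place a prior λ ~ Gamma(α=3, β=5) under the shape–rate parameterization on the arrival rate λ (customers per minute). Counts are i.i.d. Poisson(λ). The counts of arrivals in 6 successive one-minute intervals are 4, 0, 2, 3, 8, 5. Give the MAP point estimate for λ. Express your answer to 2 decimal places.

Σxᵢ = 4+0+2+3+8+5 = 22, with n = 6.
Posterior ∝ λ^2e^(−5λ) · λ^22e^(−6λ) = λ^24e^(−11λ), i.e. Gamma(shape=25, rate=11).
The mode of a Gamma(a, b) with a ≥ 1 (shape–rate) is (a−1)/b = 24/11 ≈ 2.18.

λ̂_MAP = 2.18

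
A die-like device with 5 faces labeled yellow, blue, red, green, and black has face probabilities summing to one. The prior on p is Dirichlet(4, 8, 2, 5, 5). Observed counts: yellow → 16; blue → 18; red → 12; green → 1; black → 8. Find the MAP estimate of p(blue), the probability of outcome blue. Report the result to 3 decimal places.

The posterior is Dirichlet(αᵢ + nᵢ) = Dirichlet(20, 26, 14, 6, 13).
For a Dirichlet(a₁,…,a_K) with all aᵢ > 1, the mode has j-th component (aⱼ − 1)/(Σaᵢ − K).
Here Σaᵢ = 79 and K = 5, so p(blue) = (26 − 1)/(79 − 5) = 25/74 ≈ 0.338.

MAP estimate of p(blue) = 0.338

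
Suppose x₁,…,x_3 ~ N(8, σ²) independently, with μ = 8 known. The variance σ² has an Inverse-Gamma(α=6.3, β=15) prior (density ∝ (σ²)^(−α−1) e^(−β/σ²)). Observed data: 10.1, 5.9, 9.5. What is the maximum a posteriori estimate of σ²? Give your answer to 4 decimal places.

Sum of squared deviations about the known mean: SS = (10.1−8)² + (5.9−8)² + (9.5−8)² = 11.07.
The Normal likelihood contributes (σ²)^(−n/2) exp(−SS/(2σ²)), so the posterior is Inverse-Gamma(α + n/2, β + SS/2) = Inverse-Gamma(7.8, 20.535).
The mode of Inverse-Gamma(a, b) is b/(a+1) = 20.535/8.8 ≈ 2.3335.

σ̂²_MAP = 2.3335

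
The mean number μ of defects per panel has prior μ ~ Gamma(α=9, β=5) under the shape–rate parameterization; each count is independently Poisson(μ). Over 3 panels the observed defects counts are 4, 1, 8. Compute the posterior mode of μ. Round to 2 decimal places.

μ̂_MAP = 2.63

Σxᵢ = 4+1+8 = 13, with n = 3.
Posterior ∝ μ^8e^(−5μ) · μ^13e^(−3μ) = μ^21e^(−8μ), i.e. Gamma(shape=22, rate=8).
The mode of a Gamma(a, b) with a ≥ 1 (shape–rate) is (a−1)/b = 21/8 ≈ 2.63.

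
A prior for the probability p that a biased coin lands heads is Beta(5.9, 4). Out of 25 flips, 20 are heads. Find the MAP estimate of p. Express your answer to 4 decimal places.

Prior: Beta(5.9, 4).
Data: 20 successes in 25 trials. The binomial likelihood contributes p^20(1−p)^5, so the posterior is Beta(5.9+20, 4+5) = Beta(25.9, 9).
For Beta(a, b) with a, b > 1 the mode is (a−1)/(a+b−2) = 24.9/32.9 ≈ 0.7568.

p̂_MAP = 0.7568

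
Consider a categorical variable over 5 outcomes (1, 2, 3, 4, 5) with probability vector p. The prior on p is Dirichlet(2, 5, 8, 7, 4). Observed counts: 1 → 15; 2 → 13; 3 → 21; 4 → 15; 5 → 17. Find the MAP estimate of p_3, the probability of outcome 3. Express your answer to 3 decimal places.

The posterior is Dirichlet(αᵢ + nᵢ) = Dirichlet(17, 18, 29, 22, 21).
For a Dirichlet(a₁,…,a_K) with all aᵢ > 1, the mode has j-th component (aⱼ − 1)/(Σaᵢ − K).
Here Σaᵢ = 107 and K = 5, so p_3 = (29 − 1)/(107 − 5) = 28/102 ≈ 0.275.

MAP estimate: 0.275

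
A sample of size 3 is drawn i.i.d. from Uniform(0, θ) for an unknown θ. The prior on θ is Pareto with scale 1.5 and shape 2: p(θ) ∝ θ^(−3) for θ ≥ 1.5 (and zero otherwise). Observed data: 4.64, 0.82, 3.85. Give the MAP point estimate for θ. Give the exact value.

The Uniform(0, θ) likelihood is θ^(−n) for θ ≥ max(xᵢ), zero otherwise. Here max(xᵢ) = 4.64.
Posterior ∝ θ^(−3) · θ^(−3) = θ^(−6) on θ ≥ max(1.5, 4.64) = 4.64.
This density is strictly decreasing in θ, so the posterior mode lies at the lower boundary of the support.

θ̂_MAP = 4.64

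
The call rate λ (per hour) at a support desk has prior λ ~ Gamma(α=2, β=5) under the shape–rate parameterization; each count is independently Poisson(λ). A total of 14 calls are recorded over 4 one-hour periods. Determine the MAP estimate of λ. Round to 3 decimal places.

λ̂_MAP = 1.667

Σxᵢ = 14, n = 4.
Posterior ∝ λe^(−5λ) · λ^14e^(−4λ) = λ^15e^(−9λ), i.e. Gamma(shape=16, rate=9).
The mode of a Gamma(a, b) with a ≥ 1 (shape–rate) is (a−1)/b = 15/9 ≈ 1.667.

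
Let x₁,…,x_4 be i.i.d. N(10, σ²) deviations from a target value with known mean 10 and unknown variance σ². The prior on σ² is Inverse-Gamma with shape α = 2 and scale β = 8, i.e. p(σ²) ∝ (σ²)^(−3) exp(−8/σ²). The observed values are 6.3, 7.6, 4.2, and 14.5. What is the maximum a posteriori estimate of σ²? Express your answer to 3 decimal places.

Sum of squared deviations about the known mean: SS = (6.3−10)² + (7.6−10)² + (4.2−10)² + (14.5−10)² = 73.34.
The Normal likelihood contributes (σ²)^(−n/2) exp(−SS/(2σ²)), so the posterior is Inverse-Gamma(α + n/2, β + SS/2) = Inverse-Gamma(4, 44.67).
The mode of Inverse-Gamma(a, b) is b/(a+1) = 44.67/5 ≈ 8.934.

σ̂²_MAP = 8.934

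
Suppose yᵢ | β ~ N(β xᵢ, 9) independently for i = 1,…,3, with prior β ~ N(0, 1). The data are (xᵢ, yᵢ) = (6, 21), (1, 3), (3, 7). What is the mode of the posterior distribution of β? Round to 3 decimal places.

log p(β | y) = −Σ(yᵢ − βxᵢ)²/(2·9) − β²/(2·1) + const.
Setting the derivative to zero: Σxᵢ(yᵢ − βxᵢ)/9 − β/1 = 0, so β = Σxᵢyᵢ / (Σxᵢ² + σ²/τ²).
Σxᵢyᵢ = 6·21 + 1·3 + 3·7 = 150; Σxᵢ² = 46; σ²/τ² = 9.
β̂_MAP = 150 / (46 + 9) = 150/55 ≈ 2.727.

β̂_MAP = 2.727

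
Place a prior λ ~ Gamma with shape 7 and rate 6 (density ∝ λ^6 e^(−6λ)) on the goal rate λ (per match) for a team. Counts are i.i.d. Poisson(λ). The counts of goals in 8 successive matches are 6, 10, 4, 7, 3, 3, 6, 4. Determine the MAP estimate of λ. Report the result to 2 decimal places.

λ̂_MAP = 3.50

Σxᵢ = 6+10+4+7+3+3+6+4 = 43, with n = 8.
Posterior ∝ λ^6e^(−6λ) · λ^43e^(−8λ) = λ^49e^(−14λ), i.e. Gamma(shape=50, rate=14).
The mode of a Gamma(a, b) with a ≥ 1 (shape–rate) is (a−1)/b = 49/14 ≈ 3.50.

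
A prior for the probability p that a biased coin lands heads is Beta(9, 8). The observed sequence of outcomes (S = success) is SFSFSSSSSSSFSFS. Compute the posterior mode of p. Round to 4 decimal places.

Prior: Beta(9, 8).
Data: 11 successes in 15 trials (from the sequence). The binomial likelihood contributes p^11(1−p)^4, so the posterior is Beta(9+11, 8+4) = Beta(20, 12).
For Beta(a, b) with a, b > 1 the mode is (a−1)/(a+b−2) = 19/30 ≈ 0.6333.

p̂_MAP = 0.6333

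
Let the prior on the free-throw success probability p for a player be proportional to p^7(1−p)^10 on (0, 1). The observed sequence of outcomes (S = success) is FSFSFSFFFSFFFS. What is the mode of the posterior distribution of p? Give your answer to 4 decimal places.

The prior density ∝ p^7(1−p)^10 is the kernel of Beta(8, 11).
Data: 5 successes in 14 trials (from the sequence). The binomial likelihood contributes p^5(1−p)^9, so the posterior is Beta(8+5, 11+9) = Beta(13, 20).
For Beta(a, b) with a, b > 1 the mode is (a−1)/(a+b−2) = 12/31 ≈ 0.3871.

p̂_MAP = 0.3871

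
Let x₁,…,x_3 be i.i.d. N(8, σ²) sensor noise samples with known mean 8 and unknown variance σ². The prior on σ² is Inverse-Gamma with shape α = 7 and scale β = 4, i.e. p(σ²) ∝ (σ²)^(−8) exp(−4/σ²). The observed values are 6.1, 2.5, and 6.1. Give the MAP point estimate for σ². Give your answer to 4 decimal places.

σ̂²_MAP = 2.3932

Sum of squared deviations about the known mean: SS = (6.1−8)² + (2.5−8)² + (6.1−8)² = 37.47.
The Normal likelihood contributes (σ²)^(−n/2) exp(−SS/(2σ²)), so the posterior is Inverse-Gamma(α + n/2, β + SS/2) = Inverse-Gamma(8.5, 22.735).
The mode of Inverse-Gamma(a, b) is b/(a+1) = 22.735/9.5 ≈ 2.3932.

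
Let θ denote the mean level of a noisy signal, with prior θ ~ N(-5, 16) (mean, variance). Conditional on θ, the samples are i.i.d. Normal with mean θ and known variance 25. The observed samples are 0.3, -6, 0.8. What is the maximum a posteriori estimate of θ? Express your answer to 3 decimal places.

θ̂_MAP = -2.786

n = 3; x̄ = (0.3 + (-6) + 0.8)/3 = -4.9/3 = -49/30 ≈ -1.6333.
For a Normal prior and Normal likelihood with known variance, the posterior is Normal; its mode equals its mean, the precision-weighted average.
Prior precision 1/σ₀² = 1/16 = 0.0625; data precision n/σ² = 3/25 = 0.12.
θ̂ = (0.0625·(-5) + 0.12·(-49/30)) / (0.0625 + 0.12) = (-0.5085)/0.1825 = -1017/365 ≈ -2.786.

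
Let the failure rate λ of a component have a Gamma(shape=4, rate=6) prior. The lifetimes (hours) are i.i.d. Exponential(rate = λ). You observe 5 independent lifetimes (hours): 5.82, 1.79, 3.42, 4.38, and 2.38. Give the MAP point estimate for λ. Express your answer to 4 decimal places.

λ̂_MAP = 0.3363

The Exponential(rate=λ) likelihood is ∝ λ^n e^(−λΣtᵢ). Here n = 5 and Σtᵢ = 5.82 + 1.79 + 3.42 + 4.38 + 2.38 = 17.79.
Posterior ∝ λ^3e^(−6λ) · λ^5e^(−17.79λ) = λ^8e^(−23.79λ), i.e. Gamma(9, 23.79).
Mode = (a−1)/b = 8/23.79 ≈ 0.3363.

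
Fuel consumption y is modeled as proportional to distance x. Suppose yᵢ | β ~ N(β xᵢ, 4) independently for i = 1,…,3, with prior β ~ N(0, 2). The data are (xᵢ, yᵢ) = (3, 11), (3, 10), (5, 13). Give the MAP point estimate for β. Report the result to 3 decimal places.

log p(β | y) = −Σ(yᵢ − βxᵢ)²/(2·4) − β²/(2·2) + const.
Setting the derivative to zero: Σxᵢ(yᵢ − βxᵢ)/4 − β/2 = 0, so β = Σxᵢyᵢ / (Σxᵢ² + σ²/τ²).
Σxᵢyᵢ = 3·11 + 3·10 + 5·13 = 128; Σxᵢ² = 43; σ²/τ² = 2.
β̂_MAP = 128 / (43 + 2) = 128/45 ≈ 2.844.

β̂_MAP = 2.844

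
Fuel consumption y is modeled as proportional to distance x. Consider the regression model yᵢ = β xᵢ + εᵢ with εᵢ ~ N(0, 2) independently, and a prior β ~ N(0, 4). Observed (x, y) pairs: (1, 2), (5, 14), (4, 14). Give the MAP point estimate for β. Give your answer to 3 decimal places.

β̂_MAP = 3.012

log p(β | y) = −Σ(yᵢ − βxᵢ)²/(2·2) − β²/(2·4) + const.
Setting the derivative to zero: Σxᵢ(yᵢ − βxᵢ)/2 − β/4 = 0, so β = Σxᵢyᵢ / (Σxᵢ² + σ²/τ²).
Σxᵢyᵢ = 1·2 + 5·14 + 4·14 = 128; Σxᵢ² = 42; σ²/τ² = 0.5.
β̂_MAP = 128 / (42 + 0.5) = 128/42.5 ≈ 3.012.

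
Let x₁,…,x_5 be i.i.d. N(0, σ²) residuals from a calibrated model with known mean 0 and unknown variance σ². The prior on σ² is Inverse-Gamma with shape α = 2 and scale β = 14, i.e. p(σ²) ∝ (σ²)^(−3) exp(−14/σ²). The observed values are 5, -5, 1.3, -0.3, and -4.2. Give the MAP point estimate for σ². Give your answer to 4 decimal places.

Sum of squared deviations about the known mean: SS = (5−0)² + (-5−0)² + (1.3−0)² + (-0.3−0)² + (-4.2−0)² = 69.42.
The Normal likelihood contributes (σ²)^(−n/2) exp(−SS/(2σ²)), so the posterior is Inverse-Gamma(α + n/2, β + SS/2) = Inverse-Gamma(4.5, 48.71).
The mode of Inverse-Gamma(a, b) is b/(a+1) = 48.71/5.5 ≈ 8.8564.

σ̂²_MAP = 8.8564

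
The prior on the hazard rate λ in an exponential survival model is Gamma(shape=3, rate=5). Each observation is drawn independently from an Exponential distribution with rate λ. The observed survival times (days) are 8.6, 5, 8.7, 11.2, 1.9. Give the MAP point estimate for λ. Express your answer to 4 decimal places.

The Exponential(rate=λ) likelihood is ∝ λ^n e^(−λΣtᵢ). Here n = 5 and Σtᵢ = 8.6 + 5 + 8.7 + 11.2 + 1.9 = 35.4.
Posterior ∝ λ^2e^(−5λ) · λ^5e^(−35.4λ) = λ^7e^(−40.4λ), i.e. Gamma(8, 40.4).
Mode = (a−1)/b = 7/40.4 ≈ 0.1733.

λ̂_MAP = 0.1733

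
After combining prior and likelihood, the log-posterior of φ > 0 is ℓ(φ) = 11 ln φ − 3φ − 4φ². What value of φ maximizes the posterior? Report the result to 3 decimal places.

φ̂_MAP = 1.000

ℓ'(φ) = 11/φ − 3 − 8φ. Setting this to zero and multiplying by φ: 8φ² + 3φ − 11 = 0.
φ = (−3 + √(3² + 4·8·11)) / (2·8) = (−3 + √361) / 16 = (−3 + 19)/16 = 1.
ℓ''(φ) = −11/φ² − 8 < 0, confirming a maximum.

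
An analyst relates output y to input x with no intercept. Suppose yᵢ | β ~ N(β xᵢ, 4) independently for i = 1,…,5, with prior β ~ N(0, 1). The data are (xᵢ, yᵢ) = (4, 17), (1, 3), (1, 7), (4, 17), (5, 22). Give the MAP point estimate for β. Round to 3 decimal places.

log p(β | y) = −Σ(yᵢ − βxᵢ)²/(2·4) − β²/(2·1) + const.
Setting the derivative to zero: Σxᵢ(yᵢ − βxᵢ)/4 − β/1 = 0, so β = Σxᵢyᵢ / (Σxᵢ² + σ²/τ²).
Σxᵢyᵢ = 4·17 + 1·3 + 1·7 + 4·17 + 5·22 = 256; Σxᵢ² = 59; σ²/τ² = 4.
β̂_MAP = 256 / (59 + 4) = 256/63 ≈ 4.063.

β̂_MAP = 4.063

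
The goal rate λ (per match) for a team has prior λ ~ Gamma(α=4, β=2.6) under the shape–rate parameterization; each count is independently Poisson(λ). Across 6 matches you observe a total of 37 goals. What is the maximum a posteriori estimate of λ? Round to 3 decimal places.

Σxᵢ = 37, n = 6.
Posterior ∝ λ^3e^(−2.6λ) · λ^37e^(−6λ) = λ^40e^(−8.6λ), i.e. Gamma(shape=41, rate=8.6).
The mode of a Gamma(a, b) with a ≥ 1 (shape–rate) is (a−1)/b = 40/8.6 ≈ 4.651.

λ̂_MAP = 4.651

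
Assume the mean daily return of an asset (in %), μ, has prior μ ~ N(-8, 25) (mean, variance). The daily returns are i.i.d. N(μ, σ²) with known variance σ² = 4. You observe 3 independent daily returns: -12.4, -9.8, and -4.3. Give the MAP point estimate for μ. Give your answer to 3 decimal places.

μ̂_MAP = -8.791

n = 3; x̄ = ((-12.4) + (-9.8) + (-4.3))/3 = -26.5/3 = -53/6 ≈ -8.8333.
For a Normal prior and Normal likelihood with known variance, the posterior is Normal; its mode equals its mean, the precision-weighted average.
Prior precision 1/σ₀² = 1/25 = 0.04; data precision n/σ² = 3/4 = 0.75.
μ̂ = (0.04·(-8) + 0.75·(-53/6)) / (0.04 + 0.75) = (-6.945)/0.79 = -1389/158 ≈ -8.791.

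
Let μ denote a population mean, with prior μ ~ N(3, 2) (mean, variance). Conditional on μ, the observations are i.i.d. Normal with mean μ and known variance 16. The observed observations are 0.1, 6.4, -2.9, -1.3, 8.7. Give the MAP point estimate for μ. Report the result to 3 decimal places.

n = 5; x̄ = (0.1 + 6.4 + (-2.9) + (-1.3) + 8.7)/5 = 11/5 = 2.2.
For a Normal prior and Normal likelihood with known variance, the posterior is Normal; its mode equals its mean, the precision-weighted average.
Prior precision 1/σ₀² = 1/2 = 0.5; data precision n/σ² = 5/16 = 0.3125.
μ̂ = (0.5·3 + 0.3125·2.2) / (0.5 + 0.3125) = 2.1875/0.8125 = 35/13 ≈ 2.692.

μ̂_MAP = 2.692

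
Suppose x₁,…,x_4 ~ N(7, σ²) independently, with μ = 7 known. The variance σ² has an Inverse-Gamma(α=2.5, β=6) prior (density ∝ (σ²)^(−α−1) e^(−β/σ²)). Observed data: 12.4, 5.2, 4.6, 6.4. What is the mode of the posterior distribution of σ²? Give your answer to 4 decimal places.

σ̂²_MAP = 4.5927

Sum of squared deviations about the known mean: SS = (12.4−7)² + (5.2−7)² + (4.6−7)² + (6.4−7)² = 38.52.
The Normal likelihood contributes (σ²)^(−n/2) exp(−SS/(2σ²)), so the posterior is Inverse-Gamma(α + n/2, β + SS/2) = Inverse-Gamma(4.5, 25.26).
The mode of Inverse-Gamma(a, b) is b/(a+1) = 25.26/5.5 ≈ 4.5927.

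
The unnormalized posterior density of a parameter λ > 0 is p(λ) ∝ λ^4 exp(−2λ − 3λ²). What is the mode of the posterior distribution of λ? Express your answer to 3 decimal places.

ℓ'(λ) = 4/λ − 2 − 6λ. Setting this to zero and multiplying by λ: 6λ² + 2λ − 4 = 0.
λ = (−2 + √(2² + 4·6·4)) / (2·6) = (−2 + √100) / 12 = (−2 + 10)/12 = 2/3.
ℓ''(λ) = −4/λ² − 6 < 0, confirming a maximum.

λ̂_MAP = 0.667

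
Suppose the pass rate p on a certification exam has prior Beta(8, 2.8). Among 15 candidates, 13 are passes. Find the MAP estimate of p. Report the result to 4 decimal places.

Prior: Beta(8, 2.8).
Data: 13 successes in 15 trials. The binomial likelihood contributes p^13(1−p)^2, so the posterior is Beta(8+13, 2.8+2) = Beta(21, 4.8).
For Beta(a, b) with a, b > 1 the mode is (a−1)/(a+b−2) = 20/23.8 ≈ 0.8403.

p̂_MAP = 0.8403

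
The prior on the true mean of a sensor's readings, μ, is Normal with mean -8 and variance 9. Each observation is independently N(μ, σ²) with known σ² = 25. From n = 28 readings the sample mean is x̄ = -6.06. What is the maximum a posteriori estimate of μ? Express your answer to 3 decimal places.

n = 28, x̄ = -6.06.
For a Normal prior and Normal likelihood with known variance, the posterior is Normal; its mode equals its mean, the precision-weighted average.
Prior precision 1/σ₀² = 1/9; data precision n/σ² = 28/25 = 1.12.
μ̂ = ((1/9)·(-8) + 1.12·(-6.06)) / (1/9 + 1.12) = (-43178/5625)/(277/225) = -43178/6925 ≈ -6.235.

μ̂_MAP = -6.235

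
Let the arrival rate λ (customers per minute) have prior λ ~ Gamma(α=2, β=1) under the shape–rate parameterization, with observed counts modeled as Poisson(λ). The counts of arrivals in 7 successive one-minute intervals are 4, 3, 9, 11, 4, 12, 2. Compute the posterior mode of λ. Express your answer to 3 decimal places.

Σxᵢ = 4+3+9+11+4+12+2 = 45, with n = 7.
Posterior ∝ λe^(−1λ) · λ^45e^(−7λ) = λ^46e^(−8λ), i.e. Gamma(shape=47, rate=8).
The mode of a Gamma(a, b) with a ≥ 1 (shape–rate) is (a−1)/b = 46/8 ≈ 5.750.

λ̂_MAP = 5.750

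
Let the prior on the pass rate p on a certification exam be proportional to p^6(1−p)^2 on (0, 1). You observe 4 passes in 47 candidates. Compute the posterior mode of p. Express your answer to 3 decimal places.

The prior density ∝ p^6(1−p)^2 is the kernel of Beta(7, 3).
Data: 4 successes in 47 trials. The binomial likelihood contributes p^4(1−p)^43, so the posterior is Beta(7+4, 3+43) = Beta(11, 46).
For Beta(a, b) with a, b > 1 the mode is (a−1)/(a+b−2) = 10/55 ≈ 0.182.

p̂_MAP = 0.182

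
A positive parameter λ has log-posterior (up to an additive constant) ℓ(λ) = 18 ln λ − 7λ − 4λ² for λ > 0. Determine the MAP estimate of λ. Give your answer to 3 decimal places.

λ̂_MAP = 1.125

ℓ'(λ) = 18/λ − 7 − 8λ. Setting this to zero and multiplying by λ: 8λ² + 7λ − 18 = 0.
λ = (−7 + √(7² + 4·8·18)) / (2·8) = (−7 + √625) / 16 = (−7 + 25)/16 = 9/8.
ℓ''(λ) = −18/λ² − 8 < 0, confirming a maximum.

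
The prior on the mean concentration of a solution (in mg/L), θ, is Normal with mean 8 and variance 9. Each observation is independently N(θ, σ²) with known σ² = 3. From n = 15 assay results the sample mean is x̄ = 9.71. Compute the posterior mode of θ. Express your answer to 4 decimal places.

θ̂_MAP = 9.6728

n = 15, x̄ = 9.71.
For a Normal prior and Normal likelihood with known variance, the posterior is Normal; its mode equals its mean, the precision-weighted average.
Prior precision 1/σ₀² = 1/9; data precision n/σ² = 15/3 = 5.
θ̂ = ((1/9)·8 + 5·9.71) / (1/9 + 5) = (8899/180)/(46/9) = 8899/920 ≈ 9.6728.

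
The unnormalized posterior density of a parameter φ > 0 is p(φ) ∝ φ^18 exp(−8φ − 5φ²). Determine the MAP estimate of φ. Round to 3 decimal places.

ℓ'(φ) = 18/φ − 8 − 10φ. Setting this to zero and multiplying by φ: 10φ² + 8φ − 18 = 0.
φ = (−8 + √(8² + 4·10·18)) / (2·10) = (−8 + √784) / 20 = (−8 + 28)/20 = 1.
ℓ''(φ) = −18/φ² − 10 < 0, confirming a maximum.

φ̂_MAP = 1.000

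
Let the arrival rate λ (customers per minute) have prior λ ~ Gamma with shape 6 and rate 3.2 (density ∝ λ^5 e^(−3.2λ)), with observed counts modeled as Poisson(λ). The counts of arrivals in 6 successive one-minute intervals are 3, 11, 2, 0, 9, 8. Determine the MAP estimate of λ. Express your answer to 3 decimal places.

Σxᵢ = 3+11+2+0+9+8 = 33, with n = 6.
Posterior ∝ λ^5e^(−3.2λ) · λ^33e^(−6λ) = λ^38e^(−9.2λ), i.e. Gamma(shape=39, rate=9.2).
The mode of a Gamma(a, b) with a ≥ 1 (shape–rate) is (a−1)/b = 38/9.2 ≈ 4.130.

λ̂_MAP = 4.130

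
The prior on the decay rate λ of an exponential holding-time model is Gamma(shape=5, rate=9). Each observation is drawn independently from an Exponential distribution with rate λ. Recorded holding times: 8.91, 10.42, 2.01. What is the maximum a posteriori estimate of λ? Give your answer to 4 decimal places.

The Exponential(rate=λ) likelihood is ∝ λ^n e^(−λΣtᵢ). Here n = 3 and Σtᵢ = 8.91 + 10.42 + 2.01 = 21.34.
Posterior ∝ λ^4e^(−9λ) · λ^3e^(−21.34λ) = λ^7e^(−30.34λ), i.e. Gamma(8, 30.34).
Mode = (a−1)/b = 7/30.34 ≈ 0.2307.

λ̂_MAP = 0.2307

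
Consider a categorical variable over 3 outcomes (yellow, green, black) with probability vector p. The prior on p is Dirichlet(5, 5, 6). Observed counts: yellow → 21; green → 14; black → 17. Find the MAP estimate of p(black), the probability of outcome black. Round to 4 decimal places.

MAP estimate of p(black) = 0.3385

The posterior is Dirichlet(αᵢ + nᵢ) = Dirichlet(26, 19, 23).
For a Dirichlet(a₁,…,a_K) with all aᵢ > 1, the mode has j-th component (aⱼ − 1)/(Σaᵢ − K).
Here Σaᵢ = 68 and K = 3, so p(black) = (23 − 1)/(68 − 3) = 22/65 ≈ 0.3385.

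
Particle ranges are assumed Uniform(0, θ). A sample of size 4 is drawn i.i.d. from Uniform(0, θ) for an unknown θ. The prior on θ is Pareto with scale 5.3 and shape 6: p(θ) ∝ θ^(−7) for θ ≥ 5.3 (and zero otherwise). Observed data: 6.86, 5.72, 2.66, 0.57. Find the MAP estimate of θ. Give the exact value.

θ̂_MAP = 6.86

The Uniform(0, θ) likelihood is θ^(−n) for θ ≥ max(xᵢ), zero otherwise. Here max(xᵢ) = 6.86.
Posterior ∝ θ^(−7) · θ^(−4) = θ^(−11) on θ ≥ max(5.3, 6.86) = 6.86.
This density is strictly decreasing in θ, so the posterior mode lies at the lower boundary of the support.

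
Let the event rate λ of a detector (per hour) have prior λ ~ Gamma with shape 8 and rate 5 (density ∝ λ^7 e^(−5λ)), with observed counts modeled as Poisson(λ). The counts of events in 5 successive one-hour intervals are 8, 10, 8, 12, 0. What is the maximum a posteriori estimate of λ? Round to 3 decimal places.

Σxᵢ = 8+10+8+12+0 = 38, with n = 5.
Posterior ∝ λ^7e^(−5λ) · λ^38e^(−5λ) = λ^45e^(−10λ), i.e. Gamma(shape=46, rate=10).
The mode of a Gamma(a, b) with a ≥ 1 (shape–rate) is (a−1)/b = 45/10 ≈ 4.500.

λ̂_MAP = 4.500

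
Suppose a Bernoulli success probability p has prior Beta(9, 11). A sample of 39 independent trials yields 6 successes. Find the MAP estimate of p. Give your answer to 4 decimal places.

Prior: Beta(9, 11).
Data: 6 successes in 39 trials. The binomial likelihood contributes p^6(1−p)^33, so the posterior is Beta(9+6, 11+33) = Beta(15, 44).
For Beta(a, b) with a, b > 1 the mode is (a−1)/(a+b−2) = 14/57 ≈ 0.2456.

p̂_MAP = 0.2456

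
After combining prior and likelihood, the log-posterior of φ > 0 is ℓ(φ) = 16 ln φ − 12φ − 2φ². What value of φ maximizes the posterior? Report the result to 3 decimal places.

ℓ'(φ) = 16/φ − 12 − 4φ. Setting this to zero and multiplying by φ: 4φ² + 12φ − 16 = 0.
φ = (−12 + √(12² + 4·4·16)) / (2·4) = (−12 + √400) / 8 = (−12 + 20)/8 = 1.
ℓ''(φ) = −16/φ² − 4 < 0, confirming a maximum.

φ̂_MAP = 1.000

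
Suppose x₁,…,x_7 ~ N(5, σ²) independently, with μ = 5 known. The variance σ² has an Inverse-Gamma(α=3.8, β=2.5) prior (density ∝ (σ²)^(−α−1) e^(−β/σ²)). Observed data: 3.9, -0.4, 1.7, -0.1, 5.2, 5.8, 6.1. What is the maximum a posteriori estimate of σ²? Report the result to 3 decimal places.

Sum of squared deviations about the known mean: SS = (3.9−5)² + (-0.4−5)² + (1.7−5)² + (-0.1−5)² + (5.2−5)² + (5.8−5)² + (6.1−5)² = 69.16.
The Normal likelihood contributes (σ²)^(−n/2) exp(−SS/(2σ²)), so the posterior is Inverse-Gamma(α + n/2, β + SS/2) = Inverse-Gamma(7.3, 37.08).
The mode of Inverse-Gamma(a, b) is b/(a+1) = 37.08/8.3 ≈ 4.467.

σ̂²_MAP = 4.467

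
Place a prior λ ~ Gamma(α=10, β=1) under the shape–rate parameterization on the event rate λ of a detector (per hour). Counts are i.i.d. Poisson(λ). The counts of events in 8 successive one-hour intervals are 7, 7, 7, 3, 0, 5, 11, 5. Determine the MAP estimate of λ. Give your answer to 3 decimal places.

λ̂_MAP = 6.000

Σxᵢ = 7+7+7+3+0+5+11+5 = 45, with n = 8.
Posterior ∝ λ^9e^(−1λ) · λ^45e^(−8λ) = λ^54e^(−9λ), i.e. Gamma(shape=55, rate=9).
The mode of a Gamma(a, b) with a ≥ 1 (shape–rate) is (a−1)/b = 54/9 ≈ 6.000.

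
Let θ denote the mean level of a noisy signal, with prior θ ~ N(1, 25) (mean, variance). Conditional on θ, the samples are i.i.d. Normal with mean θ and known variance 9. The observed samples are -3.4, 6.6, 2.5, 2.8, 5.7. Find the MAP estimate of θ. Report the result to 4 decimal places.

θ̂_MAP = 2.7164

n = 5; x̄ = ((-3.4) + 6.6 + 2.5 + 2.8 + 5.7)/5 = 14.2/5 = 2.84.
For a Normal prior and Normal likelihood with known variance, the posterior is Normal; its mode equals its mean, the precision-weighted average.
Prior precision 1/σ₀² = 1/25 = 0.04; data precision n/σ² = 5/9.
θ̂ = (0.04·1 + (5/9)·2.84) / (0.04 + 5/9) = (364/225)/(134/225) = 182/67 ≈ 2.7164.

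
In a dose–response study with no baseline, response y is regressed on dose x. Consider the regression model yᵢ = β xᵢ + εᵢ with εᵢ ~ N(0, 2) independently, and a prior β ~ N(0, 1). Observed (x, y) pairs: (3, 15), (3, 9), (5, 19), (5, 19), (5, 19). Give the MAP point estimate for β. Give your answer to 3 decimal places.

β̂_MAP = 3.758

log p(β | y) = −Σ(yᵢ − βxᵢ)²/(2·2) − β²/(2·1) + const.
Setting the derivative to zero: Σxᵢ(yᵢ − βxᵢ)/2 − β/1 = 0, so β = Σxᵢyᵢ / (Σxᵢ² + σ²/τ²).
Σxᵢyᵢ = 3·15 + 3·9 + 5·19 + 5·19 + 5·19 = 357; Σxᵢ² = 93; σ²/τ² = 2.
β̂_MAP = 357 / (93 + 2) = 357/95 ≈ 3.758.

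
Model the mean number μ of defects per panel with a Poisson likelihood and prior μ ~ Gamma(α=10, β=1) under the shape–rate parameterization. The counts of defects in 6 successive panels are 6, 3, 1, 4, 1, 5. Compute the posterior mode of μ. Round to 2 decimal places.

μ̂_MAP = 4.14

Σxᵢ = 6+3+1+4+1+5 = 20, with n = 6.
Posterior ∝ μ^9e^(−1μ) · μ^20e^(−6μ) = μ^29e^(−7μ), i.e. Gamma(shape=30, rate=7).
The mode of a Gamma(a, b) with a ≥ 1 (shape–rate) is (a−1)/b = 29/7 ≈ 4.14.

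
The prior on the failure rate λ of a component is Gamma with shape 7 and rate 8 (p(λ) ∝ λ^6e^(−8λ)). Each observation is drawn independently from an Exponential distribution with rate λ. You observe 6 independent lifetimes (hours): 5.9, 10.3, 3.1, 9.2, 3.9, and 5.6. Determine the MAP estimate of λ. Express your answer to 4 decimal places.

The Exponential(rate=λ) likelihood is ∝ λ^n e^(−λΣtᵢ). Here n = 6 and Σtᵢ = 5.9 + 10.3 + 3.1 + 9.2 + 3.9 + 5.6 = 38.
Posterior ∝ λ^6e^(−8λ) · λ^6e^(−38λ) = λ^12e^(−46λ), i.e. Gamma(13, 46).
Mode = (a−1)/b = 12/46 ≈ 0.2609.

λ̂_MAP = 0.2609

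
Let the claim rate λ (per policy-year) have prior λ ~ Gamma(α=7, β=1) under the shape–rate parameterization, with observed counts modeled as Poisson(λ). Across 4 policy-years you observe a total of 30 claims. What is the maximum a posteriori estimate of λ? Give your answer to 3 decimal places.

λ̂_MAP = 7.200

Σxᵢ = 30, n = 4.
Posterior ∝ λ^6e^(−1λ) · λ^30e^(−4λ) = λ^36e^(−5λ), i.e. Gamma(shape=37, rate=5).
The mode of a Gamma(a, b) with a ≥ 1 (shape–rate) is (a−1)/b = 36/5 ≈ 7.200.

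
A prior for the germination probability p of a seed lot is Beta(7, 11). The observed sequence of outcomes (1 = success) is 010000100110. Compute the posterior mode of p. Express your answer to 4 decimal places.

Prior: Beta(7, 11).
Data: 4 successes in 12 trials (from the sequence). The binomial likelihood contributes p^4(1−p)^8, so the posterior is Beta(7+4, 11+8) = Beta(11, 19).
For Beta(a, b) with a, b > 1 the mode is (a−1)/(a+b−2) = 10/28 ≈ 0.3571.

p̂_MAP = 0.3571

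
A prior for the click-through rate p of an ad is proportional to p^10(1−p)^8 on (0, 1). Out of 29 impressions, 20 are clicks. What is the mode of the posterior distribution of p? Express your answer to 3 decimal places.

p̂_MAP = 0.638

The prior density ∝ p^10(1−p)^8 is the kernel of Beta(11, 9).
Data: 20 successes in 29 trials. The binomial likelihood contributes p^20(1−p)^9, so the posterior is Beta(11+20, 9+9) = Beta(31, 18).
For Beta(a, b) with a, b > 1 the mode is (a−1)/(a+b−2) = 30/47 ≈ 0.638.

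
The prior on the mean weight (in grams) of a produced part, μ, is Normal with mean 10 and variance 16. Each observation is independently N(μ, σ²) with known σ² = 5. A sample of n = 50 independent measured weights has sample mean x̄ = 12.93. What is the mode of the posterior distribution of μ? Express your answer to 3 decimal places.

n = 50, x̄ = 12.93.
For a Normal prior and Normal likelihood with known variance, the posterior is Normal; its mode equals its mean, the precision-weighted average.
Prior precision 1/σ₀² = 1/16 = 0.0625; data precision n/σ² = 50/5 = 10.
μ̂ = (0.0625·10 + 10·12.93) / (0.0625 + 10) = 129.925/10.0625 = 10394/805 ≈ 12.912.

μ̂_MAP = 12.912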